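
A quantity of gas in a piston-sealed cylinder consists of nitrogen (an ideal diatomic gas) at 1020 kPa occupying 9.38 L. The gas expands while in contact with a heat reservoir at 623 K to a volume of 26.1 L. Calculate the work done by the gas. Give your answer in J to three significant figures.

Isothermal: W = nRT ln(V₂/V₁) = P₁V₁ ln(V₂/V₁).
P₁V₁ = (1020 kPa)(9.38 L) = 9568 J.
W = 9568 × ln(26.1/9.38) = 9568 × 1.023
W_by_gas = 9791 J.

W ≈ 9790 J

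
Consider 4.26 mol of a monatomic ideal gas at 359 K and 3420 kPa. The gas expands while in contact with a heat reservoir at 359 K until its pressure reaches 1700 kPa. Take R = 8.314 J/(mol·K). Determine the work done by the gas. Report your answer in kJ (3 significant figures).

Isothermal process: W = nRT ln(V₂/V₁) = nRT ln(P₁/P₂).
W = (4.26)(8.314)(359) × ln(3420/1700)
  = 12715 × ln(2.012) = 12715 × 0.699
W_by_gas = 8888 J.

W ≈ 8.89 kJ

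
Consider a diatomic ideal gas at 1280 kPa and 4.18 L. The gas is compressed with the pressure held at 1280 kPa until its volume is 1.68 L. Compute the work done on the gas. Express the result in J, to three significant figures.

W ≈ 3200 J

Isobaric: W = P ΔV.
W = (1280 kPa)(1.68 − 4.18 L) = (1280)(-2.5) = -3200 J.
Work on gas = −W_by = 3200 J.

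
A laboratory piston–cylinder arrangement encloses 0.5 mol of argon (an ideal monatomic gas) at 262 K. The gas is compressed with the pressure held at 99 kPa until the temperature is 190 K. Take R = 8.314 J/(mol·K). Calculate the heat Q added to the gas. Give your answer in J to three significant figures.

Q ≈ -748 J

Isobaric: W = nRΔT = (0.5)(8.314)(-72) = -299.3 J.
ΔU = nCᵥΔT with Cᵥ = 3R/2: ΔU = (0.5)(12.47)(-72) = -449 J.
Q = ΔU + W = -449 − 299.3 = -748.3 J.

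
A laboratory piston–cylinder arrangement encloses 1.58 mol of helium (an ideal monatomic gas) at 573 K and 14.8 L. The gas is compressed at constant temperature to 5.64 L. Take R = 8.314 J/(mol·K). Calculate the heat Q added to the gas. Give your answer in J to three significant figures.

Isothermal ⇒ ΔU = 0, so Q = W = nRT ln(V₂/V₁).
Q = (1.58)(8.314)(573) ln(5.64/14.8) = 7527 × -0.9647 = -7262 J.

Q ≈ -7260 J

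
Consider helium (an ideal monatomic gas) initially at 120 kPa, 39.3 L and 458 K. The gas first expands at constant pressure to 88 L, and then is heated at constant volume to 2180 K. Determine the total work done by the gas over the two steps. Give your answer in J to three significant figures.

Step 1 (isobaric): W = PΔV = (120 kPa)(88 − 39.3 L) = 5844 J.
Step 2 (isochoric): W = 0 (constant volume).
W_total = 5844 + 0 = 5844 J.

W_total ≈ 5840 J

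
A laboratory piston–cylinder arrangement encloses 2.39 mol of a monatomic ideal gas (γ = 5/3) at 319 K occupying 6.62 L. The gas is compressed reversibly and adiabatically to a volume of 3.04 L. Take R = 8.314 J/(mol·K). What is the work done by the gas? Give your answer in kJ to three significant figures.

W ≈ -6.47 kJ

Adiabatic: TV^(γ−1) = const with γ = 5/3.
T₂ = T₁ (V₁/V₂)^(γ−1) = 319 × (6.62/3.04)^0.667 = 319 × 1.68 = 535.9 K.
W_by = nCᵥ(T₁ − T₂) = (2.39)(12.47)(319 − 535.9) = -6466 J.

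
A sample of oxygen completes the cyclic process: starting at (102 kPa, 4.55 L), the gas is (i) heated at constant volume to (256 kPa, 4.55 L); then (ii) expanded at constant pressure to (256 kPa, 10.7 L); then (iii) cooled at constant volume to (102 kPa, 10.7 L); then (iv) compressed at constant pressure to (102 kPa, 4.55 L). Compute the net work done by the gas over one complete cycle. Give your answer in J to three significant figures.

Constant-volume legs do no work.
W(ii) = (256)(10.7 − 4.55) = 1574 J; W(iv) = (102)(4.55 − 10.7) = -627.3 J.
W_net = 1574 − 627.3 = 947.1 J (the clockwise enclosed area).

W_net ≈ 947 J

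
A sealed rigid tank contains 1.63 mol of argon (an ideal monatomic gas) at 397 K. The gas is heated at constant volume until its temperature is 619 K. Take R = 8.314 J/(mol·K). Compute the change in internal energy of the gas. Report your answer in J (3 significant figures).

Constant volume ⇒ W = 0, so Q = ΔU = nCᵥΔT with Cᵥ = 3R/2 = 12.47 J/(mol·K).
ΔU = (1.63)(12.47)(619 − 397) = 4513 J.

ΔU ≈ 4510 J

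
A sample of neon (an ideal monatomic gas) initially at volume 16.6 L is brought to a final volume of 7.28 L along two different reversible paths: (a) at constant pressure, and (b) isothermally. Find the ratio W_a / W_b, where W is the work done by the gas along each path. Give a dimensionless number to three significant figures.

W_a / W_b ≈ 0.681

Path (a) isobaric: W = P₁(V₂ − V₁) → W_a/(P₁V₁) = -0.5614.
Path (b) isothermal: W = P₁V₁ ln(V₂/V₁) → W_b/(P₁V₁) = -0.8243.
W_a / W_b = -0.5614 / -0.8243 = 0.6811.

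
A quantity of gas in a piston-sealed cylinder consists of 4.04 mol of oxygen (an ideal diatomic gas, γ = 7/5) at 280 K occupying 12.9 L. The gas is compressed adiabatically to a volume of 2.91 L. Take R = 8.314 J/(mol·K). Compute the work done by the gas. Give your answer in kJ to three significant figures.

Adiabatic: TV^(γ−1) = const with γ = 7/5.
T₂ = T₁ (V₁/V₂)^(γ−1) = 280 × (12.9/2.91)^0.4 = 280 × 1.814 = 508 K.
W_by = nCᵥ(T₁ − T₂) = (4.04)(20.79)(280 − 508) = -19143 J.

W ≈ -19.1 kJ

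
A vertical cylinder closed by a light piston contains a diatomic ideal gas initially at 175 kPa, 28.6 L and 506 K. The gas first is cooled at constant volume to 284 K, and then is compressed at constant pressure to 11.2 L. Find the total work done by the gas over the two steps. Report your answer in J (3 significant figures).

Step 1 (isochoric): W = 0 (constant volume).
After step 1: P = 98.22 kPa (V unchanged).
Step 2 (isobaric): W = PΔV = (98.22 kPa)(11.2 − 28.6 L) = -1709 J.
W_total = 0 − 1709 = -1709 J.

W_total ≈ -1710 J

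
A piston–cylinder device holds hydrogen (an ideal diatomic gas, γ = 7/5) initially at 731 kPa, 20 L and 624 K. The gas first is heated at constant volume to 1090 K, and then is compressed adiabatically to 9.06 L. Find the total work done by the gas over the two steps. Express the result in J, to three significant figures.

W_total ≈ -23800 J

Step 1 (isochoric): W = 0 (constant volume).
After step 1: P = 1277 kPa (V unchanged).
Step 2 (adiabatic): W = (P₁V₁ − P₂V₂)/(γ−1) = (25538 − 35055)/0.4 = -23792 J.
W_total = 0 − 23792 = -23792 J.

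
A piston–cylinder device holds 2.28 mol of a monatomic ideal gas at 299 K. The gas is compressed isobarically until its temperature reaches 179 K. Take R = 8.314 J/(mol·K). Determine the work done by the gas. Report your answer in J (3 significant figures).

Isobaric: W = P ΔV = nR ΔT.
W = (2.28)(8.314)(179 − 299) = -2275 J.

W ≈ -2270 J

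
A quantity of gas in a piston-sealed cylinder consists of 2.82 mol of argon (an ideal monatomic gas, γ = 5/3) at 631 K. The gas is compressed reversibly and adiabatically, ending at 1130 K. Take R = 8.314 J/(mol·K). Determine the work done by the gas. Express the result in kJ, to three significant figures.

W ≈ -17.5 kJ

Adiabatic ⇒ Q = 0, so W_by = −ΔU = nCᵥ(T₁ − T₂).
Cᵥ = 3R/2 = 12.47 J/(mol·K).
W = (2.82)(12.47)(631 − 1130) = -17549 J.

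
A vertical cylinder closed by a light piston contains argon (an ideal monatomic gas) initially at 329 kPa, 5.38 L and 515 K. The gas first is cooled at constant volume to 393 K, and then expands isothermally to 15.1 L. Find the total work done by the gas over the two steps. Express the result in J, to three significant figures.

W_total ≈ 1390 J

Step 1 (isochoric): W = 0 (constant volume).
After step 1: P = 251.1 kPa (V unchanged).
Step 2 (isothermal): W = P₁V₁ ln(V₂/V₁) = (1351) ln(15.1/5.38) = 1394 J.
W_total = 0 + 1394 = 1394 J.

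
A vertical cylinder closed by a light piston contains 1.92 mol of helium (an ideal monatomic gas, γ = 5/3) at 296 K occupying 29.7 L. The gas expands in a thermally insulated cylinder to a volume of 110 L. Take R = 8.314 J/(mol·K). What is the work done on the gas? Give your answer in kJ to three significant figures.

Adiabatic: TV^(γ−1) = const with γ = 5/3.
T₂ = T₁ (V₁/V₂)^(γ−1) = 296 × (29.7/110)^0.667 = 296 × 0.4177 = 123.7 K.
W_by = nCᵥ(T₁ − T₂) = (1.92)(12.47)(296 − 123.7) = 4127 J.
Work on gas = −W_by = -4127 J.

W ≈ -4.13 kJ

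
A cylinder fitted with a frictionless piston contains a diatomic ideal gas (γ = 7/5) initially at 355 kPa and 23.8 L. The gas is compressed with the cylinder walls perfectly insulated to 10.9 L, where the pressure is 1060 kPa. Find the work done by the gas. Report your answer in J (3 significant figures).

Adiabatic: W = (P₁V₁ − P₂V₂)/(γ − 1) with γ = 7/5.
P₁V₁ = 8449 J, P₂V₂ = 11554 J.
W = (8449 − 11554) / 0.4 = -7763 J.

W ≈ -7760 J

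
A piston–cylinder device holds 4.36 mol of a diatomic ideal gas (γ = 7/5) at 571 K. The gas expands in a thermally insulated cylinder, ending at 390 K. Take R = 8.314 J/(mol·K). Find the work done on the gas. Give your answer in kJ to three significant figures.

W ≈ -16.4 kJ

Adiabatic ⇒ Q = 0, so W_by = −ΔU = nCᵥ(T₁ − T₂).
Cᵥ = 5R/2 = 20.79 J/(mol·K).
W = (4.36)(20.79)(571 − 390) = 16403 J.
Work on gas = −W_by = -16403 J.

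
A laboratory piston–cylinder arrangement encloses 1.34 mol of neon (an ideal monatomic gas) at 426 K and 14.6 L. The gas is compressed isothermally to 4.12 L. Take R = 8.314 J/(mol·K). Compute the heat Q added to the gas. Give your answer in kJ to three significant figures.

Isothermal ⇒ ΔU = 0, so Q = W = nRT ln(V₂/V₁).
Q = (1.34)(8.314)(426) ln(4.12/14.6) = 4746 × -1.265 = -6004 J.

Q ≈ -6.00 kJ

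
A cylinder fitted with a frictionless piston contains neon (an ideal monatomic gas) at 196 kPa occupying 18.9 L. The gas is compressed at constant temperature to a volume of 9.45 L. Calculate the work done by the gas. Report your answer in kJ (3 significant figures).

Isothermal: W = nRT ln(V₂/V₁) = P₁V₁ ln(V₂/V₁).
P₁V₁ = (196 kPa)(18.9 L) = 3704 J.
W = 3704 × ln(9.45/18.9) = 3704 × -0.6931
W_by_gas = -2568 J.

W ≈ -2.57 kJ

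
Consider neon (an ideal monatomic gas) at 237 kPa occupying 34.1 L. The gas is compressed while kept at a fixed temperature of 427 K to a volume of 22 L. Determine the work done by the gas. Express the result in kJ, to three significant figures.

W ≈ -3.54 kJ

Isothermal: W = nRT ln(V₂/V₁) = P₁V₁ ln(V₂/V₁).
P₁V₁ = (237 kPa)(34.1 L) = 8082 J.
W = 8082 × ln(22/34.1) = 8082 × -0.4383
W_by_gas = -3542 J.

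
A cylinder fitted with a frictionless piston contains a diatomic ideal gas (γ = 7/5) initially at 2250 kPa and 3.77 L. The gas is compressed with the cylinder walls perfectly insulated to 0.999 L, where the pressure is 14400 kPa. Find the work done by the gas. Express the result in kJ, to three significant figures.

W ≈ -14.8 kJ

Adiabatic: W = (P₁V₁ − P₂V₂)/(γ − 1) with γ = 7/5.
P₁V₁ = 8482 J, P₂V₂ = 14386 J.
W = (8482 − 14386) / 0.4 = -14758 J.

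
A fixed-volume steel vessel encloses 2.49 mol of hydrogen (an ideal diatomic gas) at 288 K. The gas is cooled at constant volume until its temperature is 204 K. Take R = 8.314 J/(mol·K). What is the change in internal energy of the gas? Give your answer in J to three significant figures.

ΔU ≈ -4350 J

Constant volume ⇒ W = 0, so Q = ΔU = nCᵥΔT with Cᵥ = 5R/2 = 20.79 J/(mol·K).
ΔU = (2.49)(20.79)(204 − 288) = -4347 J.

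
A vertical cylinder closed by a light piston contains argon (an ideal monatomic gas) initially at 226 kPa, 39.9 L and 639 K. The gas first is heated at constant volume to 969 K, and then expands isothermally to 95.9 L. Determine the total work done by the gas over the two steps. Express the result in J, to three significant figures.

Step 1 (isochoric): W = 0 (constant volume).
After step 1: P = 342.7 kPa (V unchanged).
Step 2 (isothermal): W = P₁V₁ ln(V₂/V₁) = (13674) ln(95.9/39.9) = 11991 J.
W_total = 0 + 11991 = 11991 J.

W_total ≈ 12000 J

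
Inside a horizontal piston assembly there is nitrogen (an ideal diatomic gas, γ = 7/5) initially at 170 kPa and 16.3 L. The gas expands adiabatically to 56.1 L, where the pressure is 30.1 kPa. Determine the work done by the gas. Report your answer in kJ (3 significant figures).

W ≈ 2.71 kJ

Adiabatic: W = (P₁V₁ − P₂V₂)/(γ − 1) with γ = 7/5.
P₁V₁ = 2771 J, P₂V₂ = 1689 J.
W = (2771 − 1689) / 0.4 = 2706 J.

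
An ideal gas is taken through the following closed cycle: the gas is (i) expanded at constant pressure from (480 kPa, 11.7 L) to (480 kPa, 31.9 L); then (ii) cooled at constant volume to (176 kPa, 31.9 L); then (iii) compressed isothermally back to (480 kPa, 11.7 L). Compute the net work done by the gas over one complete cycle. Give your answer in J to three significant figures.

W_net ≈ 4060 J

Leg (i): W = PΔV = (480)(31.9 − 11.7) = 9696 J.
Leg (ii): W = 0.
Leg (iii): W = PᵢVᵢ ln(V_f/Vᵢ) = (5614) ln(11.7/31.9) = -5631 J.
W_net = 9696 − 5631 = 4065 J.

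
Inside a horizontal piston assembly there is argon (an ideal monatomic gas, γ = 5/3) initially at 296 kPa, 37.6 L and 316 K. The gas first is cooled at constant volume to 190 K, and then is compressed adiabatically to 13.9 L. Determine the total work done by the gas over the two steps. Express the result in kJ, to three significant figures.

W_total ≈ -9.45 kJ

Step 1 (isochoric): W = 0 (constant volume).
After step 1: P = 178 kPa (V unchanged).
Step 2 (adiabatic): W = (P₁V₁ − P₂V₂)/(γ−1) = (6692 − 12992)/0.667 = -9450 J.
W_total = 0 − 9450 = -9450 J.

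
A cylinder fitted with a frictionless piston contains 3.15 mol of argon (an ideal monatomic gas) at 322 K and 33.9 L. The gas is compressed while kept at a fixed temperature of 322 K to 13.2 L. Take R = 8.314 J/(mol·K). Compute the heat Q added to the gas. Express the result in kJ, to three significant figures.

Isothermal ⇒ ΔU = 0, so Q = W = nRT ln(V₂/V₁).
Q = (3.15)(8.314)(322) ln(13.2/33.9) = 8433 × -0.9432 = -7954 J.

Q ≈ -7.95 kJ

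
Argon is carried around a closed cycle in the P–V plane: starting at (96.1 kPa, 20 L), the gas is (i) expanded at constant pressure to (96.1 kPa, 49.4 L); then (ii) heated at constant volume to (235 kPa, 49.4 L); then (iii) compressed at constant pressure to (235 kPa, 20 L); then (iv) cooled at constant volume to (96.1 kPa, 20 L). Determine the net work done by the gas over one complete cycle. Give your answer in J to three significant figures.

W_net ≈ -4080 J

Constant-volume legs do no work.
W(i) = (96.1)(49.4 − 20) = 2825 J; W(iii) = (235)(20 − 49.4) = -6909 J.
W_net = 2825 − 6909 = -4084 J (the counter-clockwise enclosed area).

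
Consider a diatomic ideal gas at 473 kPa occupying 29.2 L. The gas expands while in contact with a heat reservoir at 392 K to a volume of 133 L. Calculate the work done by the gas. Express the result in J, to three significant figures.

W ≈ 20900 J

Isothermal: W = nRT ln(V₂/V₁) = P₁V₁ ln(V₂/V₁).
P₁V₁ = (473 kPa)(29.2 L) = 13812 J.
W = 13812 × ln(133/29.2) = 13812 × 1.516
W_by_gas = 20941 J.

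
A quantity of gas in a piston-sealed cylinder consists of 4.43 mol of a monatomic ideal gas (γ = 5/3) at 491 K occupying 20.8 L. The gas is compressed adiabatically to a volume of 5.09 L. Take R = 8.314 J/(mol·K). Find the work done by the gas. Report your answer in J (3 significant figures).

Adiabatic: TV^(γ−1) = const with γ = 5/3.
T₂ = T₁ (V₁/V₂)^(γ−1) = 491 × (20.8/5.09)^0.667 = 491 × 2.556 = 1255 K.
W_by = nCᵥ(T₁ − T₂) = (4.43)(12.47)(491 − 1255) = -42209 J.

W ≈ -42200 J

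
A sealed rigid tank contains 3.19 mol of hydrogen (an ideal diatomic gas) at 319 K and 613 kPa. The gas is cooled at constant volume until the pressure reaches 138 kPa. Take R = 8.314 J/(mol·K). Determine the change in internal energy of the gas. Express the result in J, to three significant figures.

Constant volume ⇒ W = 0, so Q = ΔU = nCᵥΔT with Cᵥ = 5R/2 = 20.79 J/(mol·K).
At constant V, T₂/T₁ = P₂/P₁ ⇒ ΔT = T₁(P₂/P₁ − 1) = 319·(138/613 − 1) = -247.2 K.
ΔU = (3.19)(20.79)(-247.2) = -16389 J.

ΔU ≈ -16400 J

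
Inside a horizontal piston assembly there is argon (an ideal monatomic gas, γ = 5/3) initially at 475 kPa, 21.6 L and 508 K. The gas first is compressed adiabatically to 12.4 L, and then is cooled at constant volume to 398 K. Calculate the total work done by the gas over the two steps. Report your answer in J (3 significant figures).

Step 1 (adiabatic): W = (P₁V₁ − P₂V₂)/(γ−1) = (10260 − 14854)/0.667 = -6891 J.
Step 2 (isochoric): W = 0 (constant volume).
W_total = -6891 + 0 = -6891 J.

W_total ≈ -6890 J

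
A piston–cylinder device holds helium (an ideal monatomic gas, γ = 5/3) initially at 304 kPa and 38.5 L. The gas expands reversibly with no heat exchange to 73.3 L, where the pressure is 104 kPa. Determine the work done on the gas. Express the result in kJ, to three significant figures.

Adiabatic: W = (P₁V₁ − P₂V₂)/(γ − 1) with γ = 5/3.
P₁V₁ = 11704 J, P₂V₂ = 7623 J.
W = (11704 − 7623) / 0.6667 = 6121 J.
Work on gas = −W_by = -6121 J.

W ≈ -6.12 kJ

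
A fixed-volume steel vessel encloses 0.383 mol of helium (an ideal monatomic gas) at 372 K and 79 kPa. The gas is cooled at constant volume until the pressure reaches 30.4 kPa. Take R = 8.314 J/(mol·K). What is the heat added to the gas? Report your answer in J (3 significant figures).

Constant volume ⇒ W = 0, so Q = ΔU = nCᵥΔT with Cᵥ = 3R/2 = 12.47 J/(mol·K).
At constant V, T₂/T₁ = P₂/P₁ ⇒ ΔT = T₁(P₂/P₁ − 1) = 372·(30.4/79 − 1) = -228.9 K.
ΔU = (0.383)(12.47)(-228.9) = -1093 J.

Q ≈ -1090 J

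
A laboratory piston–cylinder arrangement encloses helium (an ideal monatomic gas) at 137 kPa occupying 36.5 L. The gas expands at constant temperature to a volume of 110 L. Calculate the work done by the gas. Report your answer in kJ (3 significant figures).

Isothermal: W = nRT ln(V₂/V₁) = P₁V₁ ln(V₂/V₁).
P₁V₁ = (137 kPa)(36.5 L) = 5000 J.
W = 5000 × ln(110/36.5) = 5000 × 1.103
W_by_gas = 5516 J.

W ≈ 5.52 kJ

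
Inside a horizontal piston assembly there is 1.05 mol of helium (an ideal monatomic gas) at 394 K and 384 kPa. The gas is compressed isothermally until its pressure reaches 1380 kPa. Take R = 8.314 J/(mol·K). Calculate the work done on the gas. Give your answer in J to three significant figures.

W ≈ 4400 J

Isothermal process: W = nRT ln(V₂/V₁) = nRT ln(P₁/P₂).
W = (1.05)(8.314)(394) × ln(384/1380)
  = 3440 × ln(0.2783) = 3440 × -1.279
W_by_gas = -4400 J; work on gas = −W_by = 4400 J.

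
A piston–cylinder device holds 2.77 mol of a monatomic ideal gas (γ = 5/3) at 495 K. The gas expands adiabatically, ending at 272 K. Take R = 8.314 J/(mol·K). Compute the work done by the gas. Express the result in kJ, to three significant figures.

W ≈ 7.70 kJ

Adiabatic ⇒ Q = 0, so W_by = −ΔU = nCᵥ(T₁ − T₂).
Cᵥ = 3R/2 = 12.47 J/(mol·K).
W = (2.77)(12.47)(495 − 272) = 7703 J.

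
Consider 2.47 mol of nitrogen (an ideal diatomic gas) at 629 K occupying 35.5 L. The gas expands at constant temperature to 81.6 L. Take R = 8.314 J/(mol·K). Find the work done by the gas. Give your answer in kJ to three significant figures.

W ≈ 10.8 kJ

Isothermal: W = nRT ln(V₂/V₁).
W = (2.47)(8.314)(629) × ln(81.6/35.5)
  = 12917 × 0.8323
W_by_gas = 10751 J.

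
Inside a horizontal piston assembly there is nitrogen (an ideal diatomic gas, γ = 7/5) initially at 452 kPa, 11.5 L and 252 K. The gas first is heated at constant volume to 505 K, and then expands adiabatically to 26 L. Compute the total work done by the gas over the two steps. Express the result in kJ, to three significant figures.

Step 1 (isochoric): W = 0 (constant volume).
After step 1: P = 905.8 kPa (V unchanged).
Step 2 (adiabatic): W = (P₁V₁ − P₂V₂)/(γ−1) = (10417 − 7517)/0.4 = 7250 J.
W_total = 0 + 7250 = 7250 J.

W_total ≈ 7.25 kJ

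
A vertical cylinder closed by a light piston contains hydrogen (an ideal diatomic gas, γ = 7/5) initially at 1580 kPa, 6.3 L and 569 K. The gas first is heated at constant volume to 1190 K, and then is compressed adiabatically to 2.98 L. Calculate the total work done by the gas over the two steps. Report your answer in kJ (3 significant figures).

Step 1 (isochoric): W = 0 (constant volume).
After step 1: P = 3304 kPa (V unchanged).
Step 2 (adiabatic): W = (P₁V₁ − P₂V₂)/(γ−1) = (20818 − 28085)/0.4 = -18170 J.
W_total = 0 − 18170 = -18170 J.

W_total ≈ -18.2 kJ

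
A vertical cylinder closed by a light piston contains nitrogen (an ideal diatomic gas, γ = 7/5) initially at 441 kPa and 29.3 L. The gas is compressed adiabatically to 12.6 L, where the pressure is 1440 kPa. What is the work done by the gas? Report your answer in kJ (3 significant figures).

W ≈ -13.1 kJ

Adiabatic: W = (P₁V₁ − P₂V₂)/(γ − 1) with γ = 7/5.
P₁V₁ = 12921 J, P₂V₂ = 18144 J.
W = (12921 − 18144) / 0.4 = -13057 J.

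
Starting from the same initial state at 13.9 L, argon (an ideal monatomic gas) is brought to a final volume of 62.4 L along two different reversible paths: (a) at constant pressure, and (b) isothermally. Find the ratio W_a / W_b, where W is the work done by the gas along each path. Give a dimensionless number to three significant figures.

W_a / W_b ≈ 2.32

Path (a) isobaric: W = P₁(V₂ − V₁) → W_a/(P₁V₁) = 3.489.
Path (b) isothermal: W = P₁V₁ ln(V₂/V₁) → W_b/(P₁V₁) = 1.502.
W_a / W_b = 3.489 / 1.502 = 2.324.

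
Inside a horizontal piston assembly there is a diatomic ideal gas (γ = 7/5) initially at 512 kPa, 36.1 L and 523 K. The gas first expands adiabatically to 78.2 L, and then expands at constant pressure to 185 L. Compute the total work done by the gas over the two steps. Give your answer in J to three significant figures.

Step 1 (adiabatic): W = (P₁V₁ − P₂V₂)/(γ−1) = (18483 − 13567)/0.4 = 12289 J.
After step 1: P = 173.5 kPa, V = 78.2 L, T = 383.9 K.
Step 2 (isobaric): W = PΔV = (173.5 kPa)(185 − 78.2 L) = 18529 J.
W_total = 12289 + 18529 = 30819 J.

W_total ≈ 30800 J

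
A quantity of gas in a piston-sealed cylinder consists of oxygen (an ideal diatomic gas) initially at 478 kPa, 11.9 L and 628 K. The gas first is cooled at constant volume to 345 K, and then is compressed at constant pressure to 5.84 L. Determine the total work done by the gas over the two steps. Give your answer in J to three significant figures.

W_total ≈ -1590 J

Step 1 (isochoric): W = 0 (constant volume).
After step 1: P = 262.6 kPa (V unchanged).
Step 2 (isobaric): W = PΔV = (262.6 kPa)(5.84 − 11.9 L) = -1591 J.
W_total = 0 − 1591 = -1591 J.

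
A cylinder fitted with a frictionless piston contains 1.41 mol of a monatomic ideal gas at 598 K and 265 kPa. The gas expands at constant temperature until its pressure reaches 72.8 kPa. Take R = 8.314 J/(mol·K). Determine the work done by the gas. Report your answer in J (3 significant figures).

W ≈ 9060 J

Isothermal process: W = nRT ln(V₂/V₁) = nRT ln(P₁/P₂).
W = (1.41)(8.314)(598) × ln(265/72.8)
  = 7010 × ln(3.64) = 7010 × 1.292
W_by_gas = 9057 J.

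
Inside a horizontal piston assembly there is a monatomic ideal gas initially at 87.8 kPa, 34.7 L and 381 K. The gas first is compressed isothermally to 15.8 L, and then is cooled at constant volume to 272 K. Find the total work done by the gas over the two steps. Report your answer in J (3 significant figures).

W_total ≈ -2400 J

Step 1 (isothermal): W = P₁V₁ ln(V₂/V₁) = (3047) ln(15.8/34.7) = -2397 J.
Step 2 (isochoric): W = 0 (constant volume).
W_total = -2397 + 0 = -2397 J.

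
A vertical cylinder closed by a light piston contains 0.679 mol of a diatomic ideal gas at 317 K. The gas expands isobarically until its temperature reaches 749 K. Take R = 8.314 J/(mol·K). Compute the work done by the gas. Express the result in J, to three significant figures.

Isobaric: W = P ΔV = nR ΔT.
W = (0.679)(8.314)(749 − 317) = 2439 J.

W ≈ 2440 J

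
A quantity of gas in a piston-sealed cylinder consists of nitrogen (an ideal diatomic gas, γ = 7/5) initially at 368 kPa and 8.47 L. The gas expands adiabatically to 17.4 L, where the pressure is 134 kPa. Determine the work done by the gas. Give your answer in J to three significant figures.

W ≈ 1960 J

Adiabatic: W = (P₁V₁ − P₂V₂)/(γ − 1) with γ = 7/5.
P₁V₁ = 3117 J, P₂V₂ = 2332 J.
W = (3117 − 2332) / 0.4 = 1963 J.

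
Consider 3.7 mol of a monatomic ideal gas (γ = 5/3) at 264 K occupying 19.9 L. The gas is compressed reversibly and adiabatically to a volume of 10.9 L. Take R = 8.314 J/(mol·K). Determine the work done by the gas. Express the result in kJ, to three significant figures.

W ≈ -6.01 kJ

Adiabatic: TV^(γ−1) = const with γ = 5/3.
T₂ = T₁ (V₁/V₂)^(γ−1) = 264 × (19.9/10.9)^0.667 = 264 × 1.494 = 394.4 K.
W_by = nCᵥ(T₁ − T₂) = (3.7)(12.47)(264 − 394.4) = -6015 J.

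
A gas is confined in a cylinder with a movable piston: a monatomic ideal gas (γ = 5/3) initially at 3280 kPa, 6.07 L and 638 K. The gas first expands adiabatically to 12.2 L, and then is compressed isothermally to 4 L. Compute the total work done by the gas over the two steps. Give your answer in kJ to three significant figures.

W_total ≈ -2.83 kJ

Step 1 (adiabatic): W = (P₁V₁ − P₂V₂)/(γ−1) = (19910 − 12501)/0.667 = 11113 J.
After step 1: P = 1025 kPa, V = 12.2 L, T = 400.6 K.
Step 2 (isothermal): W = P₁V₁ ln(V₂/V₁) = (12501) ln(4/12.2) = -13941 J.
W_total = 11113 − 13941 = -2828 J.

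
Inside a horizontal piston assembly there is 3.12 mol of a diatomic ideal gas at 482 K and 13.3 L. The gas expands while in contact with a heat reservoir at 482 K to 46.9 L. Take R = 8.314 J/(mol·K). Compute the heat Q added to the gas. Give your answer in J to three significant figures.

Q ≈ 15800 J

Isothermal ⇒ ΔU = 0, so Q = W = nRT ln(V₂/V₁).
Q = (3.12)(8.314)(482) ln(46.9/13.3) = 12503 × 1.26 = 15757 J.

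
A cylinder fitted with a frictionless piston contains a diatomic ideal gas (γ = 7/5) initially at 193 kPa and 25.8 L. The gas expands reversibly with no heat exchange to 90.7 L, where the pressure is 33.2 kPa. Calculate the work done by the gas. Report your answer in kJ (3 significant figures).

Adiabatic: W = (P₁V₁ − P₂V₂)/(γ − 1) with γ = 7/5.
P₁V₁ = 4979 J, P₂V₂ = 3011 J.
W = (4979 − 3011) / 0.4 = 4920 J.

W ≈ 4.92 kJ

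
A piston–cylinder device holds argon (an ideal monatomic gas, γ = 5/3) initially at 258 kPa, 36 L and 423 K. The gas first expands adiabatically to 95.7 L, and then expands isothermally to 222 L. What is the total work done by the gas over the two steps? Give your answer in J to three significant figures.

W_total ≈ 10700 J

Step 1 (adiabatic): W = (P₁V₁ − P₂V₂)/(γ−1) = (9288 − 4840)/0.667 = 6672 J.
After step 1: P = 50.58 kPa, V = 95.7 L, T = 220.4 K.
Step 2 (isothermal): W = P₁V₁ ln(V₂/V₁) = (4840) ln(222/95.7) = 4073 J.
W_total = 6672 + 4073 = 10745 J.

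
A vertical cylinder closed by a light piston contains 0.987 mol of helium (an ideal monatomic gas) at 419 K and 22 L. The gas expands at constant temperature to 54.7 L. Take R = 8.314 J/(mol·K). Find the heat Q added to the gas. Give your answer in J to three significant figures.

Q ≈ 3130 J

Isothermal ⇒ ΔU = 0, so Q = W = nRT ln(V₂/V₁).
Q = (0.987)(8.314)(419) ln(54.7/22) = 3438 × 0.9108 = 3132 J.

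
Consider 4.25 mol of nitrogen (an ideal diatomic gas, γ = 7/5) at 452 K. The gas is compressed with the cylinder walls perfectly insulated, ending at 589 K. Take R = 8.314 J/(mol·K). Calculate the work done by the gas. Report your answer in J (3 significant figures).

Adiabatic ⇒ Q = 0, so W_by = −ΔU = nCᵥ(T₁ − T₂).
Cᵥ = 5R/2 = 20.79 J/(mol·K).
W = (4.25)(20.79)(452 − 589) = -12102 J.

W ≈ -12100 J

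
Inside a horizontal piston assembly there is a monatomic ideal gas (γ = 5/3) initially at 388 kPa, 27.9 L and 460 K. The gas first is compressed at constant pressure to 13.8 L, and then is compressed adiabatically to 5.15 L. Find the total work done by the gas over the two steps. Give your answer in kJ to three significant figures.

W_total ≈ -12.9 kJ

Step 1 (isobaric): W = PΔV = (388 kPa)(13.8 − 27.9 L) = -5471 J.
After step 1: P = 388 kPa, V = 13.8 L, T = 227.5 K.
Step 2 (adiabatic): W = (P₁V₁ − P₂V₂)/(γ−1) = (5354 − 10330)/0.667 = -7463 J.
W_total = -5471 − 7463 = -12934 J.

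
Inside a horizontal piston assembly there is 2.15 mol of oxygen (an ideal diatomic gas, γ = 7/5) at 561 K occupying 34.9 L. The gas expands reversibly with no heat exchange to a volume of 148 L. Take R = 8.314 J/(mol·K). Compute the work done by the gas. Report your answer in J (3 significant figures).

Adiabatic: TV^(γ−1) = const with γ = 7/5.
T₂ = T₁ (V₁/V₂)^(γ−1) = 561 × (34.9/148)^0.4 = 561 × 0.5611 = 314.8 K.
W_by = nCᵥ(T₁ − T₂) = (2.15)(20.79)(561 − 314.8) = 11004 J.

W ≈ 11000 J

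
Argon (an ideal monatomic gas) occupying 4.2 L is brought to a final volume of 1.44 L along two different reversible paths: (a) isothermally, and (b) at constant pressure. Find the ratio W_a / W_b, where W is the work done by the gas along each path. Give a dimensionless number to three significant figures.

Path (a) isothermal: W = P₁V₁ ln(V₂/V₁) → W_a/(P₁V₁) = -1.07.
Path (b) isobaric: W = P₁(V₂ − V₁) → W_b/(P₁V₁) = -0.6571.
W_a / W_b = -1.07 / -0.6571 = 1.629.

W_a / W_b ≈ 1.63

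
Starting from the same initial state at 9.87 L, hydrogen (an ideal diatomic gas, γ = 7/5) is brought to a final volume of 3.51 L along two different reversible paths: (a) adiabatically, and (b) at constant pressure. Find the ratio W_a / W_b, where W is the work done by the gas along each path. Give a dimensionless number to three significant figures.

Path (a) adiabatic: W = P₁V₁(1 − (V₁/V₂)^(γ−1))/(γ−1) → W_a/(P₁V₁) = -1.28.
Path (b) isobaric: W = P₁(V₂ − V₁) → W_b/(P₁V₁) = -0.6444.
W_a / W_b = -1.28 / -0.6444 = 1.987.

W_a / W_b ≈ 1.99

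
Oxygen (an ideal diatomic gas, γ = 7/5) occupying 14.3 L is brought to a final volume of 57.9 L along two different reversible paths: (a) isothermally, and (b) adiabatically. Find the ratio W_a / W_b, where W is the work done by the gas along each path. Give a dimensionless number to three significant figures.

W_a / W_b ≈ 1.31

Path (a) isothermal: W = P₁V₁ ln(V₂/V₁) → W_a/(P₁V₁) = 1.398.
Path (b) adiabatic: W = P₁V₁(1 − (V₁/V₂)^(γ−1))/(γ−1) → W_b/(P₁V₁) = 1.071.
W_a / W_b = 1.398 / 1.071 = 1.306.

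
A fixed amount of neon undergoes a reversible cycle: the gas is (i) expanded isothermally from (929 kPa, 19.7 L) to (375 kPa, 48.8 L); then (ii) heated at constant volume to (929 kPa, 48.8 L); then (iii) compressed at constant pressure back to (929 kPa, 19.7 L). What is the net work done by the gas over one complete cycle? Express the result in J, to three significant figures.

W_net ≈ -10400 J

Leg (i): W = PᵢVᵢ ln(V_f/Vᵢ) = (18301) ln(48.8/19.7) = 16601 J.
Leg (ii): W = 0.
Leg (iii): W = PΔV = (929)(19.7 − 48.8) = -27034 J.
W_net = 16601 − 27034 = -10433 J.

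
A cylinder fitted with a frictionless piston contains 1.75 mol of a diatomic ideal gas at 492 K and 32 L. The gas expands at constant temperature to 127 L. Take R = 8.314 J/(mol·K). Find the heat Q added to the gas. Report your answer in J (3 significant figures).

Q ≈ 9870 J

Isothermal ⇒ ΔU = 0, so Q = W = nRT ln(V₂/V₁).
Q = (1.75)(8.314)(492) ln(127/32) = 7158 × 1.378 = 9867 J.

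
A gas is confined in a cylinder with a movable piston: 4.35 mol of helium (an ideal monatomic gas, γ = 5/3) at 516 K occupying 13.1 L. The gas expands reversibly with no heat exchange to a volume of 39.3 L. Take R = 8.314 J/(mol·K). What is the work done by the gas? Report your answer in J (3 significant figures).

Adiabatic: TV^(γ−1) = const with γ = 5/3.
T₂ = T₁ (V₁/V₂)^(γ−1) = 516 × (13.1/39.3)^0.667 = 516 × 0.4807 = 248.1 K.
W_by = nCᵥ(T₁ − T₂) = (4.35)(12.47)(516 − 248.1) = 14535 J.

W ≈ 14500 J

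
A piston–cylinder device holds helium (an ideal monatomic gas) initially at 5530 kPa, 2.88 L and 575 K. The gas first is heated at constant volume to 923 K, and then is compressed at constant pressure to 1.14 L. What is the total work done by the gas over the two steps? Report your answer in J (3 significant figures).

Step 1 (isochoric): W = 0 (constant volume).
After step 1: P = 8877 kPa (V unchanged).
Step 2 (isobaric): W = PΔV = (8877 kPa)(1.14 − 2.88 L) = -15446 J.
W_total = 0 − 15446 = -15446 J.

W_total ≈ -15400 J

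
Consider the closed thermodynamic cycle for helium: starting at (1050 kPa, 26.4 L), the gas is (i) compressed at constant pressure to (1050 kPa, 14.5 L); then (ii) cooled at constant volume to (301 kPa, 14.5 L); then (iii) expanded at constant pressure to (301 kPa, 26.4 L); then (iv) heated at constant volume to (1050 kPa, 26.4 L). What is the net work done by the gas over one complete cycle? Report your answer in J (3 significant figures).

Constant-volume legs do no work.
W(i) = (1050)(14.5 − 26.4) = -12495 J; W(iii) = (301)(26.4 − 14.5) = 3582 J.
W_net = -12495 + 3582 = -8913 J (the counter-clockwise enclosed area).

W_net ≈ -8910 J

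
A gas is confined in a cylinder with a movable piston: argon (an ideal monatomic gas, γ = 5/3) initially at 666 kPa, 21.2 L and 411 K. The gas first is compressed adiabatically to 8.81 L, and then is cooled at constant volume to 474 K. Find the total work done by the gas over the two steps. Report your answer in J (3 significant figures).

W_total ≈ -16900 J

Step 1 (adiabatic): W = (P₁V₁ − P₂V₂)/(γ−1) = (14119 − 25354)/0.667 = -16853 J.
Step 2 (isochoric): W = 0 (constant volume).
W_total = -16853 + 0 = -16853 J.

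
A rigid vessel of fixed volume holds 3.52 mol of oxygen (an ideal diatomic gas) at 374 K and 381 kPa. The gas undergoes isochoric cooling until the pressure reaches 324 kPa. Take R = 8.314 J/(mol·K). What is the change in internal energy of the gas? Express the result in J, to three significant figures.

ΔU ≈ -4090 J

Constant volume ⇒ W = 0, so Q = ΔU = nCᵥΔT with Cᵥ = 5R/2 = 20.79 J/(mol·K).
At constant V, T₂/T₁ = P₂/P₁ ⇒ ΔT = T₁(P₂/P₁ − 1) = 374·(324/381 − 1) = -55.95 K.
ΔU = (3.52)(20.79)(-55.95) = -4094 J.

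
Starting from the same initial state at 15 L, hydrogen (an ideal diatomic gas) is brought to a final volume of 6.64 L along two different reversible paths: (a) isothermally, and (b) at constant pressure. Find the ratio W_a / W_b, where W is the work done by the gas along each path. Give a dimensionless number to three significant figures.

W_a / W_b ≈ 1.46

Path (a) isothermal: W = P₁V₁ ln(V₂/V₁) → W_a/(P₁V₁) = -0.8149.
Path (b) isobaric: W = P₁(V₂ − V₁) → W_b/(P₁V₁) = -0.5573.
W_a / W_b = -0.8149 / -0.5573 = 1.462.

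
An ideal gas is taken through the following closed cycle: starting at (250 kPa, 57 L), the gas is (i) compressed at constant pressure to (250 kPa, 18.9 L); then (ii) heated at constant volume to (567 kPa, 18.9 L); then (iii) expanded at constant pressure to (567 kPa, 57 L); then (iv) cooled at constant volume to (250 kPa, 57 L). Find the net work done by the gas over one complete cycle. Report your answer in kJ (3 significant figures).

W_net ≈ 12.1 kJ

Constant-volume legs do no work.
W(i) = (250)(18.9 − 57) = -9525 J; W(iii) = (567)(57 − 18.9) = 21603 J.
W_net = -9525 + 21603 = 12078 J (the clockwise enclosed area).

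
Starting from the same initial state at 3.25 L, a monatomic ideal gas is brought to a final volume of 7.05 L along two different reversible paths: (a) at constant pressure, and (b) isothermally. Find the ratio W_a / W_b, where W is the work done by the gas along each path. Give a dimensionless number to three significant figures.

Path (a) isobaric: W = P₁(V₂ − V₁) → W_a/(P₁V₁) = 1.169.
Path (b) isothermal: W = P₁V₁ ln(V₂/V₁) → W_b/(P₁V₁) = 0.7744.
W_a / W_b = 1.169 / 0.7744 = 1.51.

W_a / W_b ≈ 1.51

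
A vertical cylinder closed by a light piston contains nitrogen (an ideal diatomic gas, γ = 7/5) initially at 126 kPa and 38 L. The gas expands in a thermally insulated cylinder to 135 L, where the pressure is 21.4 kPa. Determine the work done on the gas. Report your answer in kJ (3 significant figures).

Adiabatic: W = (P₁V₁ − P₂V₂)/(γ − 1) with γ = 7/5.
P₁V₁ = 4788 J, P₂V₂ = 2889 J.
W = (4788 − 2889) / 0.4 = 4748 J.
Work on gas = −W_by = -4748 J.

W ≈ -4.75 kJ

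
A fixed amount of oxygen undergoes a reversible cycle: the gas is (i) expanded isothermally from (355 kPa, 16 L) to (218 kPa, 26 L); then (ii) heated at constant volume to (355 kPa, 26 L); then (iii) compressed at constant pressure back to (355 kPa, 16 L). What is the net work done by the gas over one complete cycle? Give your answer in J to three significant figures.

W_net ≈ -792 J

Leg (i): W = PᵢVᵢ ln(V_f/Vᵢ) = (5680) ln(26/16) = 2758 J.
Leg (ii): W = 0.
Leg (iii): W = PΔV = (355)(16 − 26) = -3550 J.
W_net = 2758 − 3550 = -792.3 J.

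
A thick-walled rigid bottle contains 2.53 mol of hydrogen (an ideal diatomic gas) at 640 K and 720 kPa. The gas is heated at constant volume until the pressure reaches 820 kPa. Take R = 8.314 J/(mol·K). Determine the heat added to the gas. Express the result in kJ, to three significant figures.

Q ≈ 4.67 kJ

Constant volume ⇒ W = 0, so Q = ΔU = nCᵥΔT with Cᵥ = 5R/2 = 20.79 J/(mol·K).
At constant V, T₂/T₁ = P₂/P₁ ⇒ ΔT = T₁(P₂/P₁ − 1) = 640·(820/720 − 1) = 88.89 K.
ΔU = (2.53)(20.79)(88.89) = 4674 J.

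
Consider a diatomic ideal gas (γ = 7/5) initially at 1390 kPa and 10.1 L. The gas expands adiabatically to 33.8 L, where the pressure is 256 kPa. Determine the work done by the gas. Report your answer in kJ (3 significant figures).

Adiabatic: W = (P₁V₁ − P₂V₂)/(γ − 1) with γ = 7/5.
P₁V₁ = 14039 J, P₂V₂ = 8653 J.
W = (14039 − 8653) / 0.4 = 13466 J.

W ≈ 13.5 kJ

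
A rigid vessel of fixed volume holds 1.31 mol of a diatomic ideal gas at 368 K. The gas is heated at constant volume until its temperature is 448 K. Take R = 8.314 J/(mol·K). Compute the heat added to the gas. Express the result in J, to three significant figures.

Constant volume ⇒ W = 0, so Q = ΔU = nCᵥΔT with Cᵥ = 5R/2 = 20.79 J/(mol·K).
ΔU = (1.31)(20.79)(448 − 368) = 2178 J.

Q ≈ 2180 J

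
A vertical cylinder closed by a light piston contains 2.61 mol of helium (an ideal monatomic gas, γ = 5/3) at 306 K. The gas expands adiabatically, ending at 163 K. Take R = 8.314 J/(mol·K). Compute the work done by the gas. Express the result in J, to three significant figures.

W ≈ 4650 J

Adiabatic ⇒ Q = 0, so W_by = −ΔU = nCᵥ(T₁ − T₂).
Cᵥ = 3R/2 = 12.47 J/(mol·K).
W = (2.61)(12.47)(306 − 163) = 4655 J.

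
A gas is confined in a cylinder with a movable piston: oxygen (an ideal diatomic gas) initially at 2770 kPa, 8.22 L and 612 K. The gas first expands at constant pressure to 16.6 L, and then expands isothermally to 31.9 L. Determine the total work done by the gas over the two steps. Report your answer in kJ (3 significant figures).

W_total ≈ 53.2 kJ

Step 1 (isobaric): W = PΔV = (2770 kPa)(16.6 − 8.22 L) = 23213 J.
After step 1: P = 2770 kPa, V = 16.6 L, T = 1236 K.
Step 2 (isothermal): W = P₁V₁ ln(V₂/V₁) = (45982) ln(31.9/16.6) = 30036 J.
W_total = 23213 + 30036 = 53248 J.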